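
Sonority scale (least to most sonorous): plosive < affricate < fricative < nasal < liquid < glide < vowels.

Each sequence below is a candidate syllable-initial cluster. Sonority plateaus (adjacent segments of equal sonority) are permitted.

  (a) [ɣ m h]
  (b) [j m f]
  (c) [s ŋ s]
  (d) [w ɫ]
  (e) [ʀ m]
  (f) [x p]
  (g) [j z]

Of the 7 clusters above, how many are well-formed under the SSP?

0

(a) sonority 3-4-3: ill-formed.
(b) sonority 6-4-3: ill-formed.
(c) sonority 3-4-3: ill-formed.
(d) sonority 6-5: ill-formed.
(e) sonority 5-4: ill-formed.
(f) sonority 3-1: ill-formed.
(g) sonority 6-3: ill-formed.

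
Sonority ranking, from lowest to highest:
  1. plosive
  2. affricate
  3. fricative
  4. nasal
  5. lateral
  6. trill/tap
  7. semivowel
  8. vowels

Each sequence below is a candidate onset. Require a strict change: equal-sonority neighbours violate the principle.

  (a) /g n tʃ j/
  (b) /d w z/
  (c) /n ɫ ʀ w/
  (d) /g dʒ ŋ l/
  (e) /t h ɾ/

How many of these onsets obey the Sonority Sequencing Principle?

3

(a) sonority 1-4-2-7: ill-formed.
(b) sonority 1-7-3: ill-formed.
(c) sonority 4-5-6-7: well-formed.
(d) sonority 1-2-4-5: well-formed.
(e) sonority 1-3-6: well-formed.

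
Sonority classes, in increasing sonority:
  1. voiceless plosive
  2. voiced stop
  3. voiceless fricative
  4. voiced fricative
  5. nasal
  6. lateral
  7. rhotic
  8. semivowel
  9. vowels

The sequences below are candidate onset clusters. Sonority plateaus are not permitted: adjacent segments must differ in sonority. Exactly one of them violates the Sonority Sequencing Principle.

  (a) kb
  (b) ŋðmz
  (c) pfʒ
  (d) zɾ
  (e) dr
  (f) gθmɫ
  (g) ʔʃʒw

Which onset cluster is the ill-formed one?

(a) sonority 1-2: well-formed.
(b) sonority 5-4-5-4: ill-formed.
(c) sonority 1-3-4: well-formed.
(d) sonority 4-7: well-formed.
(e) sonority 2-7: well-formed.
(f) sonority 2-3-5-6: well-formed.
(g) sonority 1-3-4-8: well-formed.

b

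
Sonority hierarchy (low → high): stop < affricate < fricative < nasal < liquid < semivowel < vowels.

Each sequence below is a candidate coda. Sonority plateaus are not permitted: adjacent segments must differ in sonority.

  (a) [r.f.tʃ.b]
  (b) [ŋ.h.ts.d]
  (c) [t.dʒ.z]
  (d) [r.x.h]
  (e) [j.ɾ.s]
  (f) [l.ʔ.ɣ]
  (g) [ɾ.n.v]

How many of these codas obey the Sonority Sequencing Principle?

(a) sonority 5-3-2-1: well-formed.
(b) sonority 4-3-2-1: well-formed.
(c) sonority 1-2-3: ill-formed.
(d) sonority 5-3-3: ill-formed.
(e) sonority 6-5-3: well-formed.
(f) sonority 5-1-3: ill-formed.
(g) sonority 5-4-3: well-formed.

4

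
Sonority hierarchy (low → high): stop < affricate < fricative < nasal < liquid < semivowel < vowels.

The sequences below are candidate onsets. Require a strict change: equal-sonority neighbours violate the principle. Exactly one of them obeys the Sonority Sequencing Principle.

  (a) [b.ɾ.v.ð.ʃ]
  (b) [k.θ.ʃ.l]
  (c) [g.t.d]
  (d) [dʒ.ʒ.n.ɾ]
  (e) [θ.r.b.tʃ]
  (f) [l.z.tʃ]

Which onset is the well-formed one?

(a) 1-5-3-3-3 → violates
(b) 1-3-3-5 → violates
(c) 1-1-1 → violates
(d) 2-3-4-5 → obeys
(e) 3-5-1-2 → violates
(f) 5-3-2 → violates

d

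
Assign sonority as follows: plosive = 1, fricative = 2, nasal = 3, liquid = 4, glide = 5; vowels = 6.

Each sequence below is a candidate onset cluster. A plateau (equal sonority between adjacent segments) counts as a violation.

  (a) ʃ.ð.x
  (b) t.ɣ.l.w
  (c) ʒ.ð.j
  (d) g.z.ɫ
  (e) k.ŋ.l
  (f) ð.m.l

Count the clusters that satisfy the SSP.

(a) sonority 2-2-2: ill-formed.
(b) sonority 1-2-4-5: well-formed.
(c) sonority 2-2-5: ill-formed.
(d) sonority 1-2-4: well-formed.
(e) sonority 1-3-4: well-formed.
(f) sonority 2-3-4: well-formed.

4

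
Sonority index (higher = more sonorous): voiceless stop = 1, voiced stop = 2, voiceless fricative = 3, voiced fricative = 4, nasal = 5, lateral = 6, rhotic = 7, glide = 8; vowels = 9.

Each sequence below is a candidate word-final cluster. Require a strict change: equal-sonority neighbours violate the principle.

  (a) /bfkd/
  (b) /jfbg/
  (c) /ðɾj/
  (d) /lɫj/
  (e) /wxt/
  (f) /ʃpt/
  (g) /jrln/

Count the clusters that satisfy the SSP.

(a) sonority 2-3-1-2: ill-formed.
(b) sonority 8-3-2-2: ill-formed.
(c) sonority 4-7-8: ill-formed.
(d) sonority 6-6-8: ill-formed.
(e) sonority 8-3-1: well-formed.
(f) sonority 3-1-1: ill-formed.
(g) sonority 8-7-6-5: well-formed.

2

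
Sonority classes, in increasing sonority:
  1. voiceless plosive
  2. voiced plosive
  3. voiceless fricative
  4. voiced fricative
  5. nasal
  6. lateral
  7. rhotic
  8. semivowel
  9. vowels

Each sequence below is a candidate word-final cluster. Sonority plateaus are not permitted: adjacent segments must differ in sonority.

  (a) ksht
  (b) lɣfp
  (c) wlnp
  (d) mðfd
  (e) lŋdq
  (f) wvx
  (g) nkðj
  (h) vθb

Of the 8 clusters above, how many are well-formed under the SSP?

6

(a) 1-3-3-1 → violates
(b) 6-4-3-1 → obeys
(c) 8-6-5-1 → obeys
(d) 5-4-3-2 → obeys
(e) 6-5-2-1 → obeys
(f) 8-4-3 → obeys
(g) 5-1-4-8 → violates
(h) 4-3-2 → obeys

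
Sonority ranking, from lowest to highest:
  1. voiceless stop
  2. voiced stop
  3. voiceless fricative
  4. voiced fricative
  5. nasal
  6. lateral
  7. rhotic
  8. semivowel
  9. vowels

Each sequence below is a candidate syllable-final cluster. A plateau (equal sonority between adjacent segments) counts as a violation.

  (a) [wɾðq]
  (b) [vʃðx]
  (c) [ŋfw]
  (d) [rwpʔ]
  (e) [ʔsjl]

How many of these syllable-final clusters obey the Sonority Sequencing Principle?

1

(a) [wɾðq]: profile 8-7-4-1 — obeys.
(b) [vʃðx]: profile 4-3-4-3 — violates.
(c) [ŋfw]: profile 5-3-8 — violates.
(d) [rwpʔ]: profile 7-8-1-1 — violates.
(e) [ʔsjl]: profile 1-3-8-6 — violates.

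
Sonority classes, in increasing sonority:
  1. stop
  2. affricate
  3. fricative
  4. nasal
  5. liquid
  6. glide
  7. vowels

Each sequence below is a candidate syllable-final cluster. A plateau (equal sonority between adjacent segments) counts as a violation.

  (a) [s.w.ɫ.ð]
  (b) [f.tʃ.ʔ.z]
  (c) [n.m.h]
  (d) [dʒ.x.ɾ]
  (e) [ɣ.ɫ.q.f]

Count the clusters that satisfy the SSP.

(a) sonority 3-6-5-3: ill-formed.
(b) sonority 3-2-1-3: ill-formed.
(c) sonority 4-4-3: ill-formed.
(d) sonority 2-3-5: ill-formed.
(e) sonority 3-5-1-3: ill-formed.

0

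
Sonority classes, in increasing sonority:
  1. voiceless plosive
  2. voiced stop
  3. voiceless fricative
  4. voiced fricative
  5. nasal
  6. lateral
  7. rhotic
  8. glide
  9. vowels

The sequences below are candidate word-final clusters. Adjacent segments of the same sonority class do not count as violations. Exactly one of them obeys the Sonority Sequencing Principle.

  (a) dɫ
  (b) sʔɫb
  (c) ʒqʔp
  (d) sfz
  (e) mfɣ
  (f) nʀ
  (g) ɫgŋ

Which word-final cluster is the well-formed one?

c

(a) 2-6 → violates
(b) 3-1-6-2 → violates
(c) 4-1-1-1 → obeys
(d) 3-3-4 → violates
(e) 5-3-4 → violates
(f) 5-7 → violates
(g) 6-2-5 → violates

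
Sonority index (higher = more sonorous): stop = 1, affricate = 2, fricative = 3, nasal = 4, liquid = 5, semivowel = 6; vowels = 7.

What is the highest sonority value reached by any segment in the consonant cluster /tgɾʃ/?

5

/t/: stop = 1.
/g/: stop = 1.
/ɾ/: liquid = 5.
/ʃ/: fricative = 3.
The maximum is 5.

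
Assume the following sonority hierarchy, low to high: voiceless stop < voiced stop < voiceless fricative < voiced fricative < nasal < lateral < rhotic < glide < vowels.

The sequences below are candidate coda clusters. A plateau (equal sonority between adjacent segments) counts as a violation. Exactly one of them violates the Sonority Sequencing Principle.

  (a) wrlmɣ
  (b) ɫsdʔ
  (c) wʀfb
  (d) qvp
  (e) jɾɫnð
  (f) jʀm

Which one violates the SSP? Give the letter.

(a) wrlmɣ: profile 8-7-6-5-4 — obeys.
(b) ɫsdʔ: profile 6-3-2-1 — obeys.
(c) wʀfb: profile 8-7-3-2 — obeys.
(d) qvp: profile 1-4-1 — violates.
(e) jɾɫnð: profile 8-7-6-5-4 — obeys.
(f) jʀm: profile 8-7-5 — obeys.

d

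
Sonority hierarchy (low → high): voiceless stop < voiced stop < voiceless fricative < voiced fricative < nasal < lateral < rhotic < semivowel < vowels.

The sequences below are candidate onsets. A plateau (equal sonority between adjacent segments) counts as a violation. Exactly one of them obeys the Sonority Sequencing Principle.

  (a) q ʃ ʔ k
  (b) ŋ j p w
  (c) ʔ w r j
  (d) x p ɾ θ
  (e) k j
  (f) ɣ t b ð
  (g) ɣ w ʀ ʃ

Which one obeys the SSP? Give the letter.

e

(a) sonority 1-3-1-1: ill-formed.
(b) sonority 5-8-1-8: ill-formed.
(c) sonority 1-8-7-8: ill-formed.
(d) sonority 3-1-7-3: ill-formed.
(e) sonority 1-8: well-formed.
(f) sonority 4-1-2-4: ill-formed.
(g) sonority 4-8-7-3: ill-formed.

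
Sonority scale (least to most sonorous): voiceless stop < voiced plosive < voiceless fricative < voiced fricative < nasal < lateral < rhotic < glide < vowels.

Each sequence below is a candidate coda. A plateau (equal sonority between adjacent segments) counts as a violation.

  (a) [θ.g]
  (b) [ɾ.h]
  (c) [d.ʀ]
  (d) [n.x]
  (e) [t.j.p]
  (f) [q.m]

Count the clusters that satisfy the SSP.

3

(a) sonority 3-2: well-formed.
(b) sonority 7-3: well-formed.
(c) sonority 2-7: ill-formed.
(d) sonority 5-3: well-formed.
(e) sonority 1-8-1: ill-formed.
(f) sonority 1-5: ill-formed.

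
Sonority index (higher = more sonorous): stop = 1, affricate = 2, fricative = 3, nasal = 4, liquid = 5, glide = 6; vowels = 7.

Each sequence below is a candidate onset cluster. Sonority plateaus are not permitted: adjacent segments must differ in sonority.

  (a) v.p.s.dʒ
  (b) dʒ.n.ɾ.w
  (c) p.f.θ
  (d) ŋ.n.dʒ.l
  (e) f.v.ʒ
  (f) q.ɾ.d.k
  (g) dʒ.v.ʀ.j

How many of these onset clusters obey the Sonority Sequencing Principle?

2

(a) 3-1-3-2 → violates
(b) 2-4-5-6 → obeys
(c) 1-3-3 → violates
(d) 4-4-2-5 → violates
(e) 3-3-3 → violates
(f) 1-5-1-1 → violates
(g) 2-3-5-6 → obeys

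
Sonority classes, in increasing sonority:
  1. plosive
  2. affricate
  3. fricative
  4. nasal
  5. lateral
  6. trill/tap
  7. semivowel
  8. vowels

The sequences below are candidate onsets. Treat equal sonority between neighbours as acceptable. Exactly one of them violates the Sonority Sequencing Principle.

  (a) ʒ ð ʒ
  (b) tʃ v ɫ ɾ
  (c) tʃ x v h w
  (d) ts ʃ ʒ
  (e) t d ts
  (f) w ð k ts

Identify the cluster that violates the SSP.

f

(a) sonority 3-3-3: well-formed.
(b) sonority 2-3-5-6: well-formed.
(c) sonority 2-3-3-3-7: well-formed.
(d) sonority 2-3-3: well-formed.
(e) sonority 1-1-2: well-formed.
(f) sonority 7-3-1-2: ill-formed.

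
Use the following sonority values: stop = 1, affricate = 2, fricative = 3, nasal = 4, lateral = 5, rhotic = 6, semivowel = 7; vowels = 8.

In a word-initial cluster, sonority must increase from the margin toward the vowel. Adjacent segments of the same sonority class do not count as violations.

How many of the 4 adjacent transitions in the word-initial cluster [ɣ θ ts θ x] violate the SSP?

/ɣ/ — fricative, sonority 3.
/θ/ — fricative, sonority 3.
/ts/ — affricate, sonority 2.
/θ/ — fricative, sonority 3.
/x/ — fricative, sonority 3.
/ɣ/→/θ/: 3→3 (plateau, allowed) — ok.
/θ/→/ts/: 3→2 (does not rise) — violation.
/ts/→/θ/: 2→3 (rises) — ok.
/θ/→/x/: 3→3 (plateau, allowed) — ok.

1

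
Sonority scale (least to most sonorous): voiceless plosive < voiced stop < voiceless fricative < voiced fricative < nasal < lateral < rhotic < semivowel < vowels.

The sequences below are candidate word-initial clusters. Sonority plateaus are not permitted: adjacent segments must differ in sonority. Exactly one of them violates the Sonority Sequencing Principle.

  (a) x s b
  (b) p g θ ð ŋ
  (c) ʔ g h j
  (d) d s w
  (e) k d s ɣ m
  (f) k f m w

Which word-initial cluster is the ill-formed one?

(a) 3-3-2 → violates
(b) 1-2-3-4-5 → obeys
(c) 1-2-3-8 → obeys
(d) 2-3-8 → obeys
(e) 1-2-3-4-5 → obeys
(f) 1-3-5-8 → obeys

a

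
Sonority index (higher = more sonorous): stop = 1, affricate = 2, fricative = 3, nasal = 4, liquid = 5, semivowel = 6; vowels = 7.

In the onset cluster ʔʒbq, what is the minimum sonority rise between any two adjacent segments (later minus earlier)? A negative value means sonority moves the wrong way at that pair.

-2

/ʔ/: stop = 1.
/ʒ/: fricative = 3.
/b/: stop = 1.
/q/: stop = 1.
/ʔ/→/ʒ/: change +2.
/ʒ/→/b/: change -2.
/b/→/q/: change +0.
Minimum = -2.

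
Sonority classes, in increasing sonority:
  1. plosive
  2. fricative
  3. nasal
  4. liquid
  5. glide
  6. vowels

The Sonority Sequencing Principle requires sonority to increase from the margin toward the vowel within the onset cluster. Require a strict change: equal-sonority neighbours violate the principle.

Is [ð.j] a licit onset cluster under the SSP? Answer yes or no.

yes

/ð/ is a fricative (sonority 2).
/j/ is a glide (sonority 5).
The profile 2-5 strictly rises, so the onset cluster satisfies the SSP.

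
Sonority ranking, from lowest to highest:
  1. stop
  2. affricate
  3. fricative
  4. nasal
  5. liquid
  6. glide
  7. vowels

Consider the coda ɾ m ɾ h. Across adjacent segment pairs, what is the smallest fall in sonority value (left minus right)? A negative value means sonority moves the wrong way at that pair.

-1

/ɾ/ is a liquid (sonority 5).
/m/ is a nasal (sonority 4).
/ɾ/ is a liquid (sonority 5).
/h/ is a fricative (sonority 3).
/ɾ/→/m/: change +1.
/m/→/ɾ/: change -1.
/ɾ/→/h/: change +2.
Minimum = -1.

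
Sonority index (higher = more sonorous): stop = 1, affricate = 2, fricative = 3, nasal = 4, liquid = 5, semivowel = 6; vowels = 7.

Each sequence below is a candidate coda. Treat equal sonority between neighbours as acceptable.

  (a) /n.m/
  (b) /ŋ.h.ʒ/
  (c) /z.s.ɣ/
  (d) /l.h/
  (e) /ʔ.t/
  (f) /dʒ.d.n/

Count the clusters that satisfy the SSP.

(a) /n.m/: profile 4-4 — obeys.
(b) /ŋ.h.ʒ/: profile 4-3-3 — obeys.
(c) /z.s.ɣ/: profile 3-3-3 — obeys.
(d) /l.h/: profile 5-3 — obeys.
(e) /ʔ.t/: profile 1-1 — obeys.
(f) /dʒ.d.n/: profile 2-1-4 — violates.

5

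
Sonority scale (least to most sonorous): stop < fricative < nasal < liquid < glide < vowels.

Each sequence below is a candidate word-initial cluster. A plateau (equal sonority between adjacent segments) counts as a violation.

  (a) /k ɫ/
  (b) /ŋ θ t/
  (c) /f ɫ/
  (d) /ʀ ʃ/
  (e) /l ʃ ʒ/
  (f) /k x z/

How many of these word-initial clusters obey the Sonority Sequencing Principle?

2

(a) /k ɫ/: profile 1-4 — obeys.
(b) /ŋ θ t/: profile 3-2-1 — violates.
(c) /f ɫ/: profile 2-4 — obeys.
(d) /ʀ ʃ/: profile 4-2 — violates.
(e) /l ʃ ʒ/: profile 4-2-2 — violates.
(f) /k x z/: profile 1-2-2 — violates.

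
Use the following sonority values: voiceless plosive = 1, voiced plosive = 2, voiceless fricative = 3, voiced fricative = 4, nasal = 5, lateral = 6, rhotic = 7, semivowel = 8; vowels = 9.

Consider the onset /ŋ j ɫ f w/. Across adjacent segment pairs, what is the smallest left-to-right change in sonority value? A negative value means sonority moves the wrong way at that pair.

-3

/ŋ/: nasal = 5.
/j/: semivowel = 8.
/ɫ/: lateral = 6.
/f/: voiceless fricative = 3.
/w/: semivowel = 8.
/ŋ/→/j/: change +3.
/j/→/ɫ/: change -2.
/ɫ/→/f/: change -3.
/f/→/w/: change +5.
Minimum = -3.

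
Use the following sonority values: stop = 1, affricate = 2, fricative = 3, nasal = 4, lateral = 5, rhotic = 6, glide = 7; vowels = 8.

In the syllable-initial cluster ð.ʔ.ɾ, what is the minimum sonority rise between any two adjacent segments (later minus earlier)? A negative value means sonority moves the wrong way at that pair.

/ð/ is a fricative (sonority 3).
/ʔ/ is a stop (sonority 1).
/ɾ/ is a rhotic (sonority 6).
/ð/→/ʔ/: change -2.
/ʔ/→/ɾ/: change +5.
Minimum = -2.

-2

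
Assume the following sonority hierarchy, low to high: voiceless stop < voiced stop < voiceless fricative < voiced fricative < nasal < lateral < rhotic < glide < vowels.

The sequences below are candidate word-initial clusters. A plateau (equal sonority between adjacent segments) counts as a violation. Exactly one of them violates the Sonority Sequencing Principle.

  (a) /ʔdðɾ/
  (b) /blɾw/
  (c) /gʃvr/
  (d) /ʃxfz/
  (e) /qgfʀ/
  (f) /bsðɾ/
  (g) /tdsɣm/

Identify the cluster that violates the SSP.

d

(a) 1-2-4-7 → obeys
(b) 2-6-7-8 → obeys
(c) 2-3-4-7 → obeys
(d) 3-3-3-4 → violates
(e) 1-2-3-7 → obeys
(f) 2-3-4-7 → obeys
(g) 1-2-3-4-5 → obeys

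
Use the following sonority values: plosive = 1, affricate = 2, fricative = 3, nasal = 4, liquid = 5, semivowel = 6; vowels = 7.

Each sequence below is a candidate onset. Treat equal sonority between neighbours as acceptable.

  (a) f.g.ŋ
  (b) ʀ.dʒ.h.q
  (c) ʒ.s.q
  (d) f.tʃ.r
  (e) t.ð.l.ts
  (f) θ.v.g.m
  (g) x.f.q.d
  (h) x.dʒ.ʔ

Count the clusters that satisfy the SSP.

0

(a) 3-1-4 → violates
(b) 5-2-3-1 → violates
(c) 3-3-1 → violates
(d) 3-2-5 → violates
(e) 1-3-5-2 → violates
(f) 3-3-1-4 → violates
(g) 3-3-1-1 → violates
(h) 3-2-1 → violates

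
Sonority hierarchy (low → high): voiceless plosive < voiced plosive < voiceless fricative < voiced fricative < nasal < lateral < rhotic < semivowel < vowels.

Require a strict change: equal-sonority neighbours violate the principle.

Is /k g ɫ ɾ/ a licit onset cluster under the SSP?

/k/ is a voiceless plosive (sonority 1).
/g/ is a voiced plosive (sonority 2).
/ɫ/ is a lateral (sonority 6).
/ɾ/ is a rhotic (sonority 7).
The profile 1-2-6-7 strictly rises, so the onset cluster satisfies the SSP.

yes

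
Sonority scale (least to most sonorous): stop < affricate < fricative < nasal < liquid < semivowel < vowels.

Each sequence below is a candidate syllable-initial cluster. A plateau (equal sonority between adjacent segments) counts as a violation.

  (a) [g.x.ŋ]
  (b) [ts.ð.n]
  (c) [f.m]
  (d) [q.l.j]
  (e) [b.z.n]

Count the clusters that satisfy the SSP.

5

(a) 1-3-4 → obeys
(b) 2-3-4 → obeys
(c) 3-4 → obeys
(d) 1-5-6 → obeys
(e) 1-3-4 → obeys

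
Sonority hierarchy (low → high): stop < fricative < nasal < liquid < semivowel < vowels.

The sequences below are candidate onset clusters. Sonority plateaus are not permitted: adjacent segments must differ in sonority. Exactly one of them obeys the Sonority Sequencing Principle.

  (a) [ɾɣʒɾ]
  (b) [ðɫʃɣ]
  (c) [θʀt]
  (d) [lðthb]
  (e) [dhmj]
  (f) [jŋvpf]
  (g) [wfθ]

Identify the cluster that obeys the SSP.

(a) sonority 4-2-2-4: ill-formed.
(b) sonority 2-4-2-2: ill-formed.
(c) sonority 2-4-1: ill-formed.
(d) sonority 4-2-1-2-1: ill-formed.
(e) sonority 1-2-3-5: well-formed.
(f) sonority 5-3-2-1-2: ill-formed.
(g) sonority 5-2-2: ill-formed.

e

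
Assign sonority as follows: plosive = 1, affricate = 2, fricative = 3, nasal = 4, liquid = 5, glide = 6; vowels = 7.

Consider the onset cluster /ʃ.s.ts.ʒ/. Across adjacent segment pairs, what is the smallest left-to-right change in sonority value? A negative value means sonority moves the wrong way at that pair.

-1

/ʃ/ — fricative, sonority 3.
/s/ — fricative, sonority 3.
/ts/ — affricate, sonority 2.
/ʒ/ — fricative, sonority 3.
/ʃ/→/s/: change +0.
/s/→/ts/: change -1.
/ts/→/ʒ/: change +1.
Minimum = -1.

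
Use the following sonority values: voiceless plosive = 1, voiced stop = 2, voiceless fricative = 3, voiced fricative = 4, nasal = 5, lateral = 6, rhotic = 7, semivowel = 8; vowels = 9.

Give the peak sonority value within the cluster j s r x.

8

/j/: semivowel = 8.
/s/: voiceless fricative = 3.
/r/: rhotic = 7.
/x/: voiceless fricative = 3.
The maximum is 8.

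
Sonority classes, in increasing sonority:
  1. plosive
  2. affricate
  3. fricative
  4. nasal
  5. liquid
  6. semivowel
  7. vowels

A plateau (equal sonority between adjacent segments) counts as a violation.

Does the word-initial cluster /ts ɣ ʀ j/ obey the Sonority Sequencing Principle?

/ts/: affricate = 2.
/ɣ/: fricative = 3.
/ʀ/: liquid = 5.
/j/: semivowel = 6.
The profile 2-3-5-6 strictly rises, so the word-initial cluster satisfies the SSP.

yes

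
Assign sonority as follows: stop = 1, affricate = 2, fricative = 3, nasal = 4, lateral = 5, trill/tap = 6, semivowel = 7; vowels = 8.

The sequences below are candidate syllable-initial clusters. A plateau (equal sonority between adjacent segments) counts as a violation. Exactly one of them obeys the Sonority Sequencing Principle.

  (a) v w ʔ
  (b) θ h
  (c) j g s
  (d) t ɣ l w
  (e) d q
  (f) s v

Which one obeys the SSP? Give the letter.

d

(a) v w ʔ: profile 3-7-1 — violates.
(b) θ h: profile 3-3 — violates.
(c) j g s: profile 7-1-3 — violates.
(d) t ɣ l w: profile 1-3-5-7 — obeys.
(e) d q: profile 1-1 — violates.
(f) s v: profile 3-3 — violates.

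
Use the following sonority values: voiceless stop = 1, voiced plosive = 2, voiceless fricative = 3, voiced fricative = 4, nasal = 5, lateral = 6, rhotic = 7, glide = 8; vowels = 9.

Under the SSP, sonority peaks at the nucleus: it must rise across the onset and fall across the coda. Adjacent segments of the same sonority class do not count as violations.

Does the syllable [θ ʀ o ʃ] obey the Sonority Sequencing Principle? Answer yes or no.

yes

Onset: /θ/ is a voiceless fricative (sonority 3), /ʀ/ is a rhotic (sonority 7); then the nucleus /o/ (sonority 9).
Onset profile 3-7-9 — rises to the nucleus.
Coda: /ʃ/ is a voiceless fricative (sonority 3).
Coda profile 9-3 — falls from the nucleus.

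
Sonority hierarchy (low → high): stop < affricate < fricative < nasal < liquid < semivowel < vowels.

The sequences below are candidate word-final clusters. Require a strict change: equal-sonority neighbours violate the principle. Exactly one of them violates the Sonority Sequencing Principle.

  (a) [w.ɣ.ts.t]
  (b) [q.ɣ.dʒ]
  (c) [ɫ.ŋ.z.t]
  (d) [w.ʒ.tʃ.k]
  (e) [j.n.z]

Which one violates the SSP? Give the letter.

(a) 6-3-2-1 → obeys
(b) 1-3-2 → violates
(c) 5-4-3-1 → obeys
(d) 6-3-2-1 → obeys
(e) 6-4-3 → obeys

b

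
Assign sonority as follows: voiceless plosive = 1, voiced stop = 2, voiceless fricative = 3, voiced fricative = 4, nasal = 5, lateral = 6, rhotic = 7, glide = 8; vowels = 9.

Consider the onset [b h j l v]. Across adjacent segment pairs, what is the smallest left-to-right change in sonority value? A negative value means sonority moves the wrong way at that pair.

-2

/b/ is a voiced stop (sonority 2).
/h/ is a voiceless fricative (sonority 3).
/j/ is a glide (sonority 8).
/l/ is a lateral (sonority 6).
/v/ is a voiced fricative (sonority 4).
/b/→/h/: change +1.
/h/→/j/: change +5.
/j/→/l/: change -2.
/l/→/v/: change -2.
Minimum = -2.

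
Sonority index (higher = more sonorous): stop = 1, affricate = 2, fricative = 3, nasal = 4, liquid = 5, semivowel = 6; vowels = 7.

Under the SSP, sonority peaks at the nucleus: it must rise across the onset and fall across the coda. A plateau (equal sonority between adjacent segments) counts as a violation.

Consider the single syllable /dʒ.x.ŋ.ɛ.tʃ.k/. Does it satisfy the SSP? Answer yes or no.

yes

Onset: /dʒ/ is an affricate (sonority 2), /x/ is a fricative (sonority 3), /ŋ/ is a nasal (sonority 4); then the nucleus /ɛ/ (sonority 7).
Onset profile 2-3-4-7 — rises to the nucleus.
Coda: /tʃ/ is an affricate (sonority 2), /k/ is a stop (sonority 1).
Coda profile 7-2-1 — falls from the nucleus.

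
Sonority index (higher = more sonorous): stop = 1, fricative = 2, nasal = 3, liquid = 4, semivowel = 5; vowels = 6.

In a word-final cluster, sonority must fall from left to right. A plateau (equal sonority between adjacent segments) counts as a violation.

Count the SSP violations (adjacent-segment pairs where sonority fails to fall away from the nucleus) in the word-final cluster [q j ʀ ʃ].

1

/q/ is a stop (sonority 1).
/j/ is a semivowel (sonority 5).
/ʀ/ is a liquid (sonority 4).
/ʃ/ is a fricative (sonority 2).
/q/→/j/: 1→5 (does not fall) — violation.
/j/→/ʀ/: 5→4 (falls) — ok.
/ʀ/→/ʃ/: 4→2 (falls) — ok.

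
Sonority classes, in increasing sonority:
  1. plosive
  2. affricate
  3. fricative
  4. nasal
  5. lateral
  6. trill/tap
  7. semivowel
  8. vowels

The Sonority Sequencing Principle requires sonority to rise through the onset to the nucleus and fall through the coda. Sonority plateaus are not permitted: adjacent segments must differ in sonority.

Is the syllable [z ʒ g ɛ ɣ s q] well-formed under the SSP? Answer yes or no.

no

Onset: /z/ is a fricative (sonority 3), /ʒ/ is a fricative (sonority 3), /g/ is a plosive (sonority 1); then the nucleus /ɛ/ (sonority 8).
Onset profile 3-3-1-8 — does not strictly rise throughout.
Coda: /ɣ/ is a fricative (sonority 3), /s/ is a fricative (sonority 3), /q/ is a plosive (sonority 1).
Coda profile 8-3-3-1 — does not strictly fall throughout.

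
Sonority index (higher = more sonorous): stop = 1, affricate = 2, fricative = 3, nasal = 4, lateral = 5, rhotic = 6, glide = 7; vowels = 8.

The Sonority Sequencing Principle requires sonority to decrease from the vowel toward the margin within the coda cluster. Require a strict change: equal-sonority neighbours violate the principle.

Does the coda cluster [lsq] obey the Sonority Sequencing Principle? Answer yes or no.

/l/ is a lateral (sonority 5).
/s/ is a fricative (sonority 3).
/q/ is a stop (sonority 1).
The profile 5-3-1 strictly falls, so the coda cluster satisfies the SSP.

yes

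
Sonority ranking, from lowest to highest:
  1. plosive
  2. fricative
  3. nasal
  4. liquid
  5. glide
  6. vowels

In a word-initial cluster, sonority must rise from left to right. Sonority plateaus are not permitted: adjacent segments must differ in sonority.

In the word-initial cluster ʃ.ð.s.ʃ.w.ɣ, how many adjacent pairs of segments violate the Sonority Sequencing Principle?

/ʃ/ is a fricative (sonority 2).
/ð/ is a fricative (sonority 2).
/s/ is a fricative (sonority 2).
/ʃ/ is a fricative (sonority 2).
/w/ is a glide (sonority 5).
/ɣ/ is a fricative (sonority 2).
/ʃ/→/ð/: 2→2 (plateau) — violation.
/ð/→/s/: 2→2 (plateau) — violation.
/s/→/ʃ/: 2→2 (plateau) — violation.
/ʃ/→/w/: 2→5 (rises) — ok.
/w/→/ɣ/: 5→2 (does not rise) — violation.

4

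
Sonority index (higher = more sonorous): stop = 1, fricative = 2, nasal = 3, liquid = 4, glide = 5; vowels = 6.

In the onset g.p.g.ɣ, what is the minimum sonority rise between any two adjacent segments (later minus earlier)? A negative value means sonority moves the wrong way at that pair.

/g/: stop = 1.
/p/: stop = 1.
/g/: stop = 1.
/ɣ/: fricative = 2.
/g/→/p/: change +0.
/p/→/g/: change +0.
/g/→/ɣ/: change +1.
Minimum = 0.

0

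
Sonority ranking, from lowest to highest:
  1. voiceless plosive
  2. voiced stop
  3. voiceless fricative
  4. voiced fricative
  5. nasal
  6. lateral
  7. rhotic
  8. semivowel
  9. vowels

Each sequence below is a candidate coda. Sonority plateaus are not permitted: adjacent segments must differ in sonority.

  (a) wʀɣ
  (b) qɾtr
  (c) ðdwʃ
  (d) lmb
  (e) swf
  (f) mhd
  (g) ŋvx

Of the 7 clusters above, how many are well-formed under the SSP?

4

(a) sonority 8-7-4: well-formed.
(b) sonority 1-7-1-7: ill-formed.
(c) sonority 4-2-8-3: ill-formed.
(d) sonority 6-5-2: well-formed.
(e) sonority 3-8-3: ill-formed.
(f) sonority 5-3-2: well-formed.
(g) sonority 5-4-3: well-formed.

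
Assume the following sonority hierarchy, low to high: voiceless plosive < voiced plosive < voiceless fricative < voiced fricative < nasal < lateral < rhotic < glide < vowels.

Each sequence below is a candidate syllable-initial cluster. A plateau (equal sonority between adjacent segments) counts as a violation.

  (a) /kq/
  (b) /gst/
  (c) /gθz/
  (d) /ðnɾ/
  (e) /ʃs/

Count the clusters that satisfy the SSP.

2

(a) /kq/: profile 1-1 — violates.
(b) /gst/: profile 2-3-1 — violates.
(c) /gθz/: profile 2-3-4 — obeys.
(d) /ðnɾ/: profile 4-5-7 — obeys.
(e) /ʃs/: profile 3-3 — violates.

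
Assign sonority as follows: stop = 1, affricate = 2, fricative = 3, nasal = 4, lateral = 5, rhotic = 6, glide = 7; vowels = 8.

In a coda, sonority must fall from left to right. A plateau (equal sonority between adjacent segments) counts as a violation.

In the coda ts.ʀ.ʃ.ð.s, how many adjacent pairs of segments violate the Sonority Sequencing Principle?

3

/ts/ is an affricate (sonority 2).
/ʀ/ is a rhotic (sonority 6).
/ʃ/ is a fricative (sonority 3).
/ð/ is a fricative (sonority 3).
/s/ is a fricative (sonority 3).
/ts/→/ʀ/: 2→6 (does not fall) — violation.
/ʀ/→/ʃ/: 6→3 (falls) — ok.
/ʃ/→/ð/: 3→3 (plateau) — violation.
/ð/→/s/: 3→3 (plateau) — violation.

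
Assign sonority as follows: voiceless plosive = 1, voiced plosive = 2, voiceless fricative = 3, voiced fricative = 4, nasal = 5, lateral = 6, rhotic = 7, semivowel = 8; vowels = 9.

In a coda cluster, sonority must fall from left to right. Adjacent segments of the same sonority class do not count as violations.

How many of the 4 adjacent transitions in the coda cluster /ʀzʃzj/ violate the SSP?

2

/ʀ/ is a rhotic (sonority 7).
/z/ is a voiced fricative (sonority 4).
/ʃ/ is a voiceless fricative (sonority 3).
/z/ is a voiced fricative (sonority 4).
/j/ is a semivowel (sonority 8).
/ʀ/→/z/: 7→4 (falls) — ok.
/z/→/ʃ/: 4→3 (falls) — ok.
/ʃ/→/z/: 3→4 (does not fall) — violation.
/z/→/j/: 4→8 (does not fall) — violation.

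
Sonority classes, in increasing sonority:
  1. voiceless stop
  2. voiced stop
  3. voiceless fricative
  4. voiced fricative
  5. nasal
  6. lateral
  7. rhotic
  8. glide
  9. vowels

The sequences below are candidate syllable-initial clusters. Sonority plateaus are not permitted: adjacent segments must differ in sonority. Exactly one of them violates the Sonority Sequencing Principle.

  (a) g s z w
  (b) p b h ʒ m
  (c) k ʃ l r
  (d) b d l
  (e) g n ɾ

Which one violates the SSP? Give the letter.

(a) 2-3-4-8 → obeys
(b) 1-2-3-4-5 → obeys
(c) 1-3-6-7 → obeys
(d) 2-2-6 → violates
(e) 2-5-7 → obeys

d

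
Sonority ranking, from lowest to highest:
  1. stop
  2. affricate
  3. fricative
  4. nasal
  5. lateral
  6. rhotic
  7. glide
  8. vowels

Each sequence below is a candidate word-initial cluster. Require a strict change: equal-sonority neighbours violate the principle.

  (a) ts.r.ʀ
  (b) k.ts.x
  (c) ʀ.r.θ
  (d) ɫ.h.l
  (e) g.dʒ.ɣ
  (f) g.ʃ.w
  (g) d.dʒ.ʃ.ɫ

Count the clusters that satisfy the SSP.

(a) 2-6-6 → violates
(b) 1-2-3 → obeys
(c) 6-6-3 → violates
(d) 5-3-5 → violates
(e) 1-2-3 → obeys
(f) 1-3-7 → obeys
(g) 1-2-3-5 → obeys

4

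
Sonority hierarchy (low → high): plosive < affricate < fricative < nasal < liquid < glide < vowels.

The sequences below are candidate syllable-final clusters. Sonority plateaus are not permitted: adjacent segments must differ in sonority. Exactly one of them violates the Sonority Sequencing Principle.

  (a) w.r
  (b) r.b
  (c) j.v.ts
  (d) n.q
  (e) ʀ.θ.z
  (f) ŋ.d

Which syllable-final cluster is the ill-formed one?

e

(a) 6-5 → obeys
(b) 5-1 → obeys
(c) 6-3-2 → obeys
(d) 4-1 → obeys
(e) 5-3-3 → violates
(f) 4-1 → obeys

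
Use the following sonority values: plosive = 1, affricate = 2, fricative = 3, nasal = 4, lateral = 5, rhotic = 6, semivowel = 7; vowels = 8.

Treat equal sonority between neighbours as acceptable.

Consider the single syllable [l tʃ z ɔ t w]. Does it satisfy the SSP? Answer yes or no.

no

Onset: /l/ is a lateral (sonority 5), /tʃ/ is an affricate (sonority 2), /z/ is a fricative (sonority 3); then the nucleus /ɔ/ (sonority 8).
Onset profile 5-2-3-8 — does not rise throughout.
Coda: /t/ is a plosive (sonority 1), /w/ is a semivowel (sonority 7).
Coda profile 8-1-7 — does not fall throughout.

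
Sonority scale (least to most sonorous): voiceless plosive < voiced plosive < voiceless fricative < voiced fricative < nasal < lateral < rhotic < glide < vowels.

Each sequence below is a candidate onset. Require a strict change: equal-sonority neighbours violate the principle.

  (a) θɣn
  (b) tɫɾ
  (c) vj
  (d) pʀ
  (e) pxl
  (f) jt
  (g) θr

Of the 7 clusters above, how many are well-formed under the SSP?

6

(a) 3-4-5 → obeys
(b) 1-6-7 → obeys
(c) 4-8 → obeys
(d) 1-7 → obeys
(e) 1-3-6 → obeys
(f) 8-1 → violates
(g) 3-7 → obeys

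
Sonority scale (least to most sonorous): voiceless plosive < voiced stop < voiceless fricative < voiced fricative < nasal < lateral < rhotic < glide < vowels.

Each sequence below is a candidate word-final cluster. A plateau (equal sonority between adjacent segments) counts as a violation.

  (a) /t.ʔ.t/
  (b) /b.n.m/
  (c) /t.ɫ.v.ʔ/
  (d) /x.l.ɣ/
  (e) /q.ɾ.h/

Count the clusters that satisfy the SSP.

0

(a) 1-1-1 → violates
(b) 2-5-5 → violates
(c) 1-6-4-1 → violates
(d) 3-6-4 → violates
(e) 1-7-3 → violates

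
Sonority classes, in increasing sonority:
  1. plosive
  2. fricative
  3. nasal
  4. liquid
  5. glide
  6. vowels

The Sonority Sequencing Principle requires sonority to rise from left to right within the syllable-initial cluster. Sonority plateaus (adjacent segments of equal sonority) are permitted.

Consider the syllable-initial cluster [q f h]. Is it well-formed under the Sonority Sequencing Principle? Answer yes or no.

/q/ — plosive, sonority 1.
/f/ — fricative, sonority 2.
/h/ — fricative, sonority 2.
The profile 1-2-2 is non-decreasing (plateaus allowed), so the syllable-initial cluster satisfies the SSP.

yes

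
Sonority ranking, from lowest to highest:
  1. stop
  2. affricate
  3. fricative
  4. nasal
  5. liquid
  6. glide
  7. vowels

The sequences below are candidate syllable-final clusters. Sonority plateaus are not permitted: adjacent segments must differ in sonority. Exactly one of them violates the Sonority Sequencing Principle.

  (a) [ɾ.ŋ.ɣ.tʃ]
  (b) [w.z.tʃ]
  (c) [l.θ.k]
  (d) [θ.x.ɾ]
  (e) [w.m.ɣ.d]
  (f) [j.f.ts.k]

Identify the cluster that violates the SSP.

(a) sonority 5-4-3-2: well-formed.
(b) sonority 6-3-2: well-formed.
(c) sonority 5-3-1: well-formed.
(d) sonority 3-3-5: ill-formed.
(e) sonority 6-4-3-1: well-formed.
(f) sonority 6-3-2-1: well-formed.

d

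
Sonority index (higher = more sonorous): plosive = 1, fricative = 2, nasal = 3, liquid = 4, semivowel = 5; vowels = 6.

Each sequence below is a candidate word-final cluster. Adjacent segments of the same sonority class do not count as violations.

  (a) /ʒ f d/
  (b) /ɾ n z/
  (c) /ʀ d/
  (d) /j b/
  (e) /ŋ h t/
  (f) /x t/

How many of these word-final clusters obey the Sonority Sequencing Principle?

(a) sonority 2-2-1: well-formed.
(b) sonority 4-3-2: well-formed.
(c) sonority 4-1: well-formed.
(d) sonority 5-1: well-formed.
(e) sonority 3-2-1: well-formed.
(f) sonority 2-1: well-formed.

6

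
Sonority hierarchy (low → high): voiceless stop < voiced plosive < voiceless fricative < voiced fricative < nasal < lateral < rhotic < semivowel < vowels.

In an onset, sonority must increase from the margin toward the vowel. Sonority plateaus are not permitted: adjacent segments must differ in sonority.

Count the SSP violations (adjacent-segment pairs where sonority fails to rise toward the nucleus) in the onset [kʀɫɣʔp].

4

/k/ is a voiceless stop (sonority 1).
/ʀ/ is a rhotic (sonority 7).
/ɫ/ is a lateral (sonority 6).
/ɣ/ is a voiced fricative (sonority 4).
/ʔ/ is a voiceless stop (sonority 1).
/p/ is a voiceless stop (sonority 1).
/k/→/ʀ/: 1→7 (rises) — ok.
/ʀ/→/ɫ/: 7→6 (does not rise) — violation.
/ɫ/→/ɣ/: 6→4 (does not rise) — violation.
/ɣ/→/ʔ/: 4→1 (does not rise) — violation.
/ʔ/→/p/: 1→1 (plateau) — violation.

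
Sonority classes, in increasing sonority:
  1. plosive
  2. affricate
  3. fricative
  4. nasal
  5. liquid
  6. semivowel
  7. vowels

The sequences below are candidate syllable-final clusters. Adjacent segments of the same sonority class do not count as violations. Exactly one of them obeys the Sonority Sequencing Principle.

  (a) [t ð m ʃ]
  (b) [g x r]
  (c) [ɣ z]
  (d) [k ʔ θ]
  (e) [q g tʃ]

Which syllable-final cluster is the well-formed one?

c

(a) [t ð m ʃ]: profile 1-3-4-3 — violates.
(b) [g x r]: profile 1-3-5 — violates.
(c) [ɣ z]: profile 3-3 — obeys.
(d) [k ʔ θ]: profile 1-1-3 — violates.
(e) [q g tʃ]: profile 1-1-2 — violates.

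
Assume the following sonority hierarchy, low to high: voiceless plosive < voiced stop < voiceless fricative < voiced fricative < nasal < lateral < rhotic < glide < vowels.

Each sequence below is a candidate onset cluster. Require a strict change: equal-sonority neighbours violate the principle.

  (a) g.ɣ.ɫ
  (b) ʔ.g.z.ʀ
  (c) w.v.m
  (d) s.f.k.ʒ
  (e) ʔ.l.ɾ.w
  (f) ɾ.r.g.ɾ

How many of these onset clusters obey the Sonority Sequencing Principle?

(a) g.ɣ.ɫ: profile 2-4-6 — obeys.
(b) ʔ.g.z.ʀ: profile 1-2-4-7 — obeys.
(c) w.v.m: profile 8-4-5 — violates.
(d) s.f.k.ʒ: profile 3-3-1-4 — violates.
(e) ʔ.l.ɾ.w: profile 1-6-7-8 — obeys.
(f) ɾ.r.g.ɾ: profile 7-7-2-7 — violates.

3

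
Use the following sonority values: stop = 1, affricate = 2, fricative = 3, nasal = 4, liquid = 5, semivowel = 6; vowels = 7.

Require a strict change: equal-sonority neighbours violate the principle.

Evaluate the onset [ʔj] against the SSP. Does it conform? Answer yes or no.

yes

/ʔ/: stop = 1.
/j/: semivowel = 6.
The profile 1-6 strictly rises, so the onset satisfies the SSP.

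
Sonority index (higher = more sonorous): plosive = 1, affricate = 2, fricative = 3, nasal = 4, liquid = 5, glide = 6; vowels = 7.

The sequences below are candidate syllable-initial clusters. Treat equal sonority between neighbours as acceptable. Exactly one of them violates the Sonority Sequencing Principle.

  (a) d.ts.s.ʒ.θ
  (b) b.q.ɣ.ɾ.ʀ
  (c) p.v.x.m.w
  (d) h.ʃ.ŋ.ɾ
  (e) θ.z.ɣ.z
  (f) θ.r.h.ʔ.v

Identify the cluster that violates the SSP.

f

(a) 1-2-3-3-3 → obeys
(b) 1-1-3-5-5 → obeys
(c) 1-3-3-4-6 → obeys
(d) 3-3-4-5 → obeys
(e) 3-3-3-3 → obeys
(f) 3-5-3-1-3 → violates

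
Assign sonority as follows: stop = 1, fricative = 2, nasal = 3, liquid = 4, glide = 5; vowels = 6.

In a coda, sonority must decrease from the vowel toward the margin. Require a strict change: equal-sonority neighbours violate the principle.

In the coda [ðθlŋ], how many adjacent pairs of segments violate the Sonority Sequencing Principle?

2

/ð/ — fricative, sonority 2.
/θ/ — fricative, sonority 2.
/l/ — liquid, sonority 4.
/ŋ/ — nasal, sonority 3.
/ð/→/θ/: 2→2 (plateau) — violation.
/θ/→/l/: 2→4 (does not fall) — violation.
/l/→/ŋ/: 4→3 (falls) — ok.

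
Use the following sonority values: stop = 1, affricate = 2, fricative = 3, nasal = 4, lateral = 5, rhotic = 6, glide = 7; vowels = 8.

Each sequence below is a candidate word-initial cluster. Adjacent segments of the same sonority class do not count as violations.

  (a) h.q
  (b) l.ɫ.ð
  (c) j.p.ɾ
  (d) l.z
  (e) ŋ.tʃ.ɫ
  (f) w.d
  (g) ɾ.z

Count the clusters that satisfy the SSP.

(a) sonority 3-1: ill-formed.
(b) sonority 5-5-3: ill-formed.
(c) sonority 7-1-6: ill-formed.
(d) sonority 5-3: ill-formed.
(e) sonority 4-2-5: ill-formed.
(f) sonority 7-1: ill-formed.
(g) sonority 6-3: ill-formed.

0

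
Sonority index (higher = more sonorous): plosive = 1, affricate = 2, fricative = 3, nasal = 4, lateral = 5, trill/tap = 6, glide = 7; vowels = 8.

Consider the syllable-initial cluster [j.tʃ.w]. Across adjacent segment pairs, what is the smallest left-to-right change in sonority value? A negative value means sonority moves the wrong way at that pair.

-5

/j/ — glide, sonority 7.
/tʃ/ — affricate, sonority 2.
/w/ — glide, sonority 7.
/j/→/tʃ/: change -5.
/tʃ/→/w/: change +5.
Minimum = -5.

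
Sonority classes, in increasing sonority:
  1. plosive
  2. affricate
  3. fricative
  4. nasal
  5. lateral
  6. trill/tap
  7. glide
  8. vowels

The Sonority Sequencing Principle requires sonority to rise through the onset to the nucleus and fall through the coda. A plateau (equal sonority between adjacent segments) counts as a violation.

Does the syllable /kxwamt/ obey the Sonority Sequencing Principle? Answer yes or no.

Onset: /k/ is a plosive (sonority 1), /x/ is a fricative (sonority 3), /w/ is a glide (sonority 7); then the nucleus /a/ (sonority 8).
Onset profile 1-3-7-8 — rises to the nucleus.
Coda: /m/ is a nasal (sonority 4), /t/ is a plosive (sonority 1).
Coda profile 8-4-1 — falls from the nucleus.

yes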